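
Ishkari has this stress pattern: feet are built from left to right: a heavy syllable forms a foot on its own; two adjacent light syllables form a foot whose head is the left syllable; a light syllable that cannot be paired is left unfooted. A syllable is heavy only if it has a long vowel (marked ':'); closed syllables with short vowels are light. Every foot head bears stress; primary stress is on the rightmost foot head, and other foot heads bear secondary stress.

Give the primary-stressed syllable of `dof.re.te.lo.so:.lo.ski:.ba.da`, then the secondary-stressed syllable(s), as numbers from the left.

primary 8, secondary 1, 3, 5, 7

Weights: 1 dof L, 2 re L, 3 te L, 4 lo L, 5 so: H, 6 lo L, 7 ski: H, 8 ba L, 9 da L.
Parse left to right (heavy = foot alone; LL = one foot; stranded L unfooted): (ˈdof.re) (ˈte.lo) (ˈso:) lo (ˈski:) (ˈba.da).
Foot heads: 1, 3, 5, 7, 8.
Primary stress on the rightmost head = syllable 8.
Secondary stress on 1, 3, 5, 7: ˌdof.re.ˌte.lo.ˌso:.lo.ˌski:.ˈba.da.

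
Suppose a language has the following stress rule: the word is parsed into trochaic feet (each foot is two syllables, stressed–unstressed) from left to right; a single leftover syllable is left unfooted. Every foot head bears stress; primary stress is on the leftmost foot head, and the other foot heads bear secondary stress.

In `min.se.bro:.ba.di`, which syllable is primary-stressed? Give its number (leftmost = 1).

1

Parse left to right into trochaic (ˈσσ) feet: (ˈmin.se) (ˈbro:.ba) di. Syllable 5 is left unfooted.
Foot heads (stressed positions): 1, 3.
End Rule Leftmost: primary stress on the leftmost head = syllable 1.
Primary stress: syllable 1 → ˈmin.se.bro:.ba.di.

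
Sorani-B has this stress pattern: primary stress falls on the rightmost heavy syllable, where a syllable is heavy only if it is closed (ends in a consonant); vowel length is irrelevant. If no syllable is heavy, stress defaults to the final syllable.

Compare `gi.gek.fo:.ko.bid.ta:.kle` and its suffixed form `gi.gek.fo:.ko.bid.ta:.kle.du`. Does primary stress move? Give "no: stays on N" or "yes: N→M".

Base `gi.gek.fo:.ko.bid.ta:.kle` (7 syllables):
  Weights: 1 gi L, 2 gek H, 3 fo: L, 4 ko L, 5 bid H, 6 ta: L, 7 kle L.
  Heavy syllables in the domain: 2, 5. The rightmost is syllable 5 (bid).
  → primary stress on syllable 5.
Suffixed `gi.gek.fo:.ko.bid.ta:.kle.du` (8 syllables):
  Weights: 1 gi L, 2 gek H, 3 fo: L, 4 ko L, 5 bid H, 6 ta: L, 7 kle L, 8 du L.
  Heavy syllables in the domain: 2, 5. The rightmost is syllable 5 (bid).
  → primary stress on syllable 5.

no: stays on 5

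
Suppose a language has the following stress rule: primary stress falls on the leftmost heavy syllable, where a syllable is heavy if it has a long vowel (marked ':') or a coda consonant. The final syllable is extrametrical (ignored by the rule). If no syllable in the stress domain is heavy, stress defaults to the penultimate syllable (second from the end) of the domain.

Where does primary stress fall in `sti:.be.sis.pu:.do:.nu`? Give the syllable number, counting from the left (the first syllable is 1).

1

The final syllable (6, nu) is extrametrical; the stress domain is syllables 1–5.
Weights: 1 sti: H, 2 be L, 3 sis H, 4 pu: H, 5 do: H.
Heavy syllables in the domain: 1, 3, 4, 5. The leftmost is syllable 1 (sti:).
Primary stress: syllable 1 → ˈsti:.be.sis.pu:.do:.nu.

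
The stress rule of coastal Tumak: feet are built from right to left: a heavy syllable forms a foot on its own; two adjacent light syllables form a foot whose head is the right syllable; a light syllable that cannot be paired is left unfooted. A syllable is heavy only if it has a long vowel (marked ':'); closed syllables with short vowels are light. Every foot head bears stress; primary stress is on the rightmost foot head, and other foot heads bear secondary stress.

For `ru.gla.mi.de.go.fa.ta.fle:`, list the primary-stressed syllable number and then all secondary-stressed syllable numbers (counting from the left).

primary 8, secondary 3, 5, 7

Weights: 1 ru L, 2 gla L, 3 mi L, 4 de L, 5 go L, 6 fa L, 7 ta L, 8 fle: H.
Parse right to left (heavy = foot alone; LL = one foot; stranded L unfooted): ru (gla.ˈmi) (de.ˈgo) (fa.ˈta) (ˈfle:).
Foot heads: 3, 5, 7, 8.
Primary stress on the rightmost head = syllable 8.
Secondary stress on 3, 5, 7: ru.gla.ˌmi.de.ˌgo.fa.ˌta.ˈfle:.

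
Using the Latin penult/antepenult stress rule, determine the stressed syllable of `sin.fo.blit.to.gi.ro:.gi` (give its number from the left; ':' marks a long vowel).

6

Classical Latin: stress the penult if heavy (long vowel or closed), else the antepenult.
Weights: 5 gi L, 6 ro: H, 7 gi L.
The penult (syllable 6, ro:) is heavy, so it takes stress.
Stress on syllable 6: sin.fo.blit.to.gi.ˈro:.gi.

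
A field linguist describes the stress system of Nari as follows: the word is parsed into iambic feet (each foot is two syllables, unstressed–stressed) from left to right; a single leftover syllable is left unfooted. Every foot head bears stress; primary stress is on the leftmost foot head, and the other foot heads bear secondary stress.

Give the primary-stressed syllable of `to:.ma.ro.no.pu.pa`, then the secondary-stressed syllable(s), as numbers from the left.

primary 2, secondary 4, 6

Parse left to right into iambic (σˈσ) feet: (to:.ˈma) (ro.ˈno) (pu.ˈpa).
Foot heads (stressed positions): 2, 4, 6.
End Rule Leftmost: primary stress on the leftmost head = syllable 2.
Secondary stress on 4, 6: to:.ˈma.ro.ˌno.pu.ˌpa.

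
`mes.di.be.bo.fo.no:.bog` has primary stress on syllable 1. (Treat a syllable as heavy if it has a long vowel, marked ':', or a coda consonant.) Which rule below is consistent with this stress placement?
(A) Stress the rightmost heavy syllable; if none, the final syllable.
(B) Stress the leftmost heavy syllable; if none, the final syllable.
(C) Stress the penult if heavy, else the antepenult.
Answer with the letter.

B

Rule A → syllable 7 (observed: 1).
Rule B → syllable 1 ✓.
Rule C → syllable 6 (observed: 1).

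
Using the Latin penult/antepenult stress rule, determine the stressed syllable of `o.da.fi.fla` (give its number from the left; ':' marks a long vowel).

Classical Latin: stress the penult if heavy (long vowel or closed), else the antepenult.
Weights: 2 da L, 3 fi L, 4 fla L.
The penult (syllable 3, fi) is light, so stress falls on the antepenult (syllable 2, da).
Stress on syllable 2: o.ˈda.fi.fla.

2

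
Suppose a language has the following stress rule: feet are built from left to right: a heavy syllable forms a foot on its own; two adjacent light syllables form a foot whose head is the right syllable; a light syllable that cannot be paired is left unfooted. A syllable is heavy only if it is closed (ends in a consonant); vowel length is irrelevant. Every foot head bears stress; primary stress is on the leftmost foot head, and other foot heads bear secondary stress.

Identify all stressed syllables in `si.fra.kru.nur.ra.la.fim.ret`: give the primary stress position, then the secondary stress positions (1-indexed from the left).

primary 2, secondary 4, 6, 7, 8

Weights: 1 si L, 2 fra L, 3 kru L, 4 nur H, 5 ra L, 6 la L, 7 fim H, 8 ret H.
Parse left to right (heavy = foot alone; LL = one foot; stranded L unfooted): (si.ˈfra) kru (ˈnur) (ra.ˈla) (ˈfim) (ˈret).
Foot heads: 2, 4, 6, 7, 8.
Primary stress on the leftmost head = syllable 2.
Secondary stress on 4, 6, 7, 8: si.ˈfra.kru.ˌnur.ra.ˌla.ˌfim.ˌret.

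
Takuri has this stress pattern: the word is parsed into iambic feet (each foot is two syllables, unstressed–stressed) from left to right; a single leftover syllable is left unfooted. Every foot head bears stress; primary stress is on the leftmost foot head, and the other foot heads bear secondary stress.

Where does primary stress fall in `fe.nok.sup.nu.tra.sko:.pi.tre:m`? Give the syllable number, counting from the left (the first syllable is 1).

Parse left to right into iambic (σˈσ) feet: (fe.ˈnok) (sup.ˈnu) (tra.ˈsko:) (pi.ˈtre:m).
Foot heads (stressed positions): 2, 4, 6, 8.
End Rule Leftmost: primary stress on the leftmost head = syllable 2.
Primary stress: syllable 2 → fe.ˈnok.sup.nu.tra.sko:.pi.tre:m.

2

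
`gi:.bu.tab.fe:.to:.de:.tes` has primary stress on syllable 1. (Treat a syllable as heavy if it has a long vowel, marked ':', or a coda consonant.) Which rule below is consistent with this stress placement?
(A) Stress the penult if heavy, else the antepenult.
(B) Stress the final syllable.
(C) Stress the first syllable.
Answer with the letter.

Rule A → syllable 6 (observed: 1).
Rule B → syllable 7 (observed: 1).
Rule C → syllable 1 ✓.

C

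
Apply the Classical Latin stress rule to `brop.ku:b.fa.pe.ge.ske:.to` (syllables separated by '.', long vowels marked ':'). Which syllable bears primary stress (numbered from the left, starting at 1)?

Classical Latin: stress the penult if heavy (long vowel or closed), else the antepenult.
Weights: 5 ge L, 6 ske: H, 7 to L.
The penult (syllable 6, ske:) is heavy, so it takes stress.
Stress on syllable 6: brop.ku:b.fa.pe.ge.ˈske:.to.

6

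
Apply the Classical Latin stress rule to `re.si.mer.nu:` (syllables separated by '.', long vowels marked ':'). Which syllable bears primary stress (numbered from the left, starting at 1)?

3

Classical Latin: stress the penult if heavy (long vowel or closed), else the antepenult.
Weights: 2 si L, 3 mer H, 4 nu: H.
The penult (syllable 3, mer) is heavy, so it takes stress.
Stress on syllable 3: re.si.ˈmer.nu:.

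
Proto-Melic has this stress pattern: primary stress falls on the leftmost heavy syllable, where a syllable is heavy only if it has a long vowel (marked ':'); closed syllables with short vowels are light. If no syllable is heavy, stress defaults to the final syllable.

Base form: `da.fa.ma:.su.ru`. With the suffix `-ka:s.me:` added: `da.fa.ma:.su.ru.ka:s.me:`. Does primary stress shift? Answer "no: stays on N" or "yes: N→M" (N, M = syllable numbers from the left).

no: stays on 3

Base `da.fa.ma:.su.ru` (5 syllables):
  Weights: 1 da L, 2 fa L, 3 ma: H, 4 su L, 5 ru L.
  Heavy syllables in the domain: 3. The leftmost is syllable 3 (ma:).
  → primary stress on syllable 3.
Suffixed `da.fa.ma:.su.ru.ka:s.me:` (7 syllables):
  Weights: 1 da L, 2 fa L, 3 ma: H, 4 su L, 5 ru L, 6 ka:s H, 7 me: H.
  Heavy syllables in the domain: 3, 6, 7. The leftmost is syllable 3 (ma:).
  → primary stress on syllable 3.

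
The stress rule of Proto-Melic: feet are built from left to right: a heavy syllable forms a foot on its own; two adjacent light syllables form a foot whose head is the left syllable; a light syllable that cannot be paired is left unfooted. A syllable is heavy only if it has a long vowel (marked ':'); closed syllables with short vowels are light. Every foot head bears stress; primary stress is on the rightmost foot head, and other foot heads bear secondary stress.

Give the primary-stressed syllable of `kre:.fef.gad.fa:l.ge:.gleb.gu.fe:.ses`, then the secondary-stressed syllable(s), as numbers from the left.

Weights: 1 kre: H, 2 fef L, 3 gad L, 4 fa:l H, 5 ge: H, 6 gleb L, 7 gu L, 8 fe: H, 9 ses L.
Parse left to right (heavy = foot alone; LL = one foot; stranded L unfooted): (ˈkre:) (ˈfef.gad) (ˈfa:l) (ˈge:) (ˈgleb.gu) (ˈfe:) ses.
Foot heads: 1, 2, 4, 5, 6, 8.
Primary stress on the rightmost head = syllable 8.
Secondary stress on 1, 2, 4, 5, 6: ˌkre:.ˌfef.gad.ˌfa:l.ˌge:.ˌgleb.gu.ˈfe:.ses.

primary 8, secondary 1, 2, 4, 5, 6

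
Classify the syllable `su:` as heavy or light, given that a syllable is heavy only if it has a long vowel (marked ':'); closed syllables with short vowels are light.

`su:`: long vowel, open (no coda). Long vowel → heavy.

heavy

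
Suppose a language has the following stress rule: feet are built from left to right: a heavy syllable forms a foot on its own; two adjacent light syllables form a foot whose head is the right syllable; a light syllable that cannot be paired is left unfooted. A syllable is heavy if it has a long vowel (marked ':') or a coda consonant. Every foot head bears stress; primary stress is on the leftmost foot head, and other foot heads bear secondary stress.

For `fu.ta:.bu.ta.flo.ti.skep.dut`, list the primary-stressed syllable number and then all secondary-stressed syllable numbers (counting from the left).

Weights: 1 fu L, 2 ta: H, 3 bu L, 4 ta L, 5 flo L, 6 ti L, 7 skep H, 8 dut H.
Parse left to right (heavy = foot alone; LL = one foot; stranded L unfooted): fu (ˈta:) (bu.ˈta) (flo.ˈti) (ˈskep) (ˈdut).
Foot heads: 2, 4, 6, 7, 8.
Primary stress on the leftmost head = syllable 2.
Secondary stress on 4, 6, 7, 8: fu.ˈta:.bu.ˌta.flo.ˌti.ˌskep.ˌdut.

primary 2, secondary 4, 6, 7, 8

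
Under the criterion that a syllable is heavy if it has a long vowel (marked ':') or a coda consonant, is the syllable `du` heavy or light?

light

`du`: short vowel, open (no coda). Short vowel, open → light.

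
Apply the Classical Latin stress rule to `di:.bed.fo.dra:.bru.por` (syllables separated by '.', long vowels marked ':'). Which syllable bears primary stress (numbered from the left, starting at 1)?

4

Classical Latin: stress the penult if heavy (long vowel or closed), else the antepenult.
Weights: 4 dra: H, 5 bru L, 6 por H.
The penult (syllable 5, bru) is light, so stress falls on the antepenult (syllable 4, dra:).
Stress on syllable 4: di:.bed.fo.ˈdra:.bru.por.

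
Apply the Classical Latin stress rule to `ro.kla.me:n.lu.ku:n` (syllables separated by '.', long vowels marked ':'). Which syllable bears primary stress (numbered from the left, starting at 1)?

Classical Latin: stress the penult if heavy (long vowel or closed), else the antepenult.
Weights: 3 me:n H, 4 lu L, 5 ku:n H.
The penult (syllable 4, lu) is light, so stress falls on the antepenult (syllable 3, me:n).
Stress on syllable 3: ro.kla.ˈme:n.lu.ku:n.

3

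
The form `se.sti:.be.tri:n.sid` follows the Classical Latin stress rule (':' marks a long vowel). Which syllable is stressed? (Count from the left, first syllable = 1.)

4

Classical Latin: stress the penult if heavy (long vowel or closed), else the antepenult.
Weights: 3 be L, 4 tri:n H, 5 sid H.
The penult (syllable 4, tri:n) is heavy, so it takes stress.
Stress on syllable 4: se.sti:.be.ˈtri:n.sid.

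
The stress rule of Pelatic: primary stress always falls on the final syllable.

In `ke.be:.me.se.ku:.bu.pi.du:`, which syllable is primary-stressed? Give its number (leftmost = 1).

8

The word has 8 syllables; the final syllable is syllable 8 (du:).
Primary stress: syllable 8 → ke.be:.me.se.ku:.bu.pi.ˈdu:.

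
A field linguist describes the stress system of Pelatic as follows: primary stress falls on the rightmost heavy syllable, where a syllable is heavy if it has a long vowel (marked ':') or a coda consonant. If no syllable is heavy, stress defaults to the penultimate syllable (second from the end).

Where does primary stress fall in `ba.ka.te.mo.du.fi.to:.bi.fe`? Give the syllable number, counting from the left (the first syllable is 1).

7

Weights: 1 ba L, 2 ka L, 3 te L, 4 mo L, 5 du L, 6 fi L, 7 to: H, 8 bi L, 9 fe L.
Heavy syllables in the domain: 7. The rightmost is syllable 7 (to:).
Primary stress: syllable 7 → ba.ka.te.mo.du.fi.ˈto:.bi.fe.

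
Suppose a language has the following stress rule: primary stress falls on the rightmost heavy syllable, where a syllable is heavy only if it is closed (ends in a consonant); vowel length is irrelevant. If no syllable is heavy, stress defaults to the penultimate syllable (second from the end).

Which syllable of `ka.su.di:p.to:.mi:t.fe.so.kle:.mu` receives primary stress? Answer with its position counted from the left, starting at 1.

Weights: 1 ka L, 2 su L, 3 di:p H, 4 to: L, 5 mi:t H, 6 fe L, 7 so L, 8 kle: L, 9 mu L.
Heavy syllables in the domain: 3, 5. The rightmost is syllable 5 (mi:t).
Primary stress: syllable 5 → ka.su.di:p.to:.ˈmi:t.fe.so.kle:.mu.

5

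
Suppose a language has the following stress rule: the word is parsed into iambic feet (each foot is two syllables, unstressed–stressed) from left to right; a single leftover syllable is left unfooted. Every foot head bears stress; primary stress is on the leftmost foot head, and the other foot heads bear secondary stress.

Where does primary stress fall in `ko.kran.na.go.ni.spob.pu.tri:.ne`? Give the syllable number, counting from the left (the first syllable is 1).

Parse left to right into iambic (σˈσ) feet: (ko.ˈkran) (na.ˈgo) (ni.ˈspob) (pu.ˈtri:) ne. Syllable 9 is left unfooted.
Foot heads (stressed positions): 2, 4, 6, 8.
End Rule Leftmost: primary stress on the leftmost head = syllable 2.
Primary stress: syllable 2 → ko.ˈkran.na.go.ni.spob.pu.tri:.ne.

2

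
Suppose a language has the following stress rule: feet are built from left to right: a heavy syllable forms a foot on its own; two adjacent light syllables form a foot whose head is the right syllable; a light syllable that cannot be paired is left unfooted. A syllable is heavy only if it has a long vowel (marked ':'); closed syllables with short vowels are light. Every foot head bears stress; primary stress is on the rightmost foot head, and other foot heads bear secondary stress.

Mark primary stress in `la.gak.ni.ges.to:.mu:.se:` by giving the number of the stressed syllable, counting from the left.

Weights: 1 la L, 2 gak L, 3 ni L, 4 ges L, 5 to: H, 6 mu: H, 7 se: H.
Parse left to right (heavy = foot alone; LL = one foot; stranded L unfooted): (la.ˈgak) (ni.ˈges) (ˈto:) (ˈmu:) (ˈse:).
Foot heads: 2, 4, 5, 6, 7.
Primary stress on the rightmost head = syllable 7.
Primary stress: syllable 7 → la.gak.ni.ges.to:.mu:.ˈse:.

7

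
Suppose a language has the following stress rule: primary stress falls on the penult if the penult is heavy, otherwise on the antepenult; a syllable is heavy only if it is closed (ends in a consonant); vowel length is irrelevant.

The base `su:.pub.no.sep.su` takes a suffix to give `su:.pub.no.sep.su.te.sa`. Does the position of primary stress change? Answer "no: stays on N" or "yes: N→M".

Base `su:.pub.no.sep.su` (5 syllables):
  Weights: 3 no L, 4 sep H, 5 su L.
  The penult (syllable 4, sep) is heavy, so it takes stress.
  → primary stress on syllable 4.
Suffixed `su:.pub.no.sep.su.te.sa` (7 syllables):
  Weights: 5 su L, 6 te L, 7 sa L.
  The penult (syllable 6, te) is light, so stress falls on the antepenult (syllable 5, su).
  → primary stress on syllable 5.

yes: 4→5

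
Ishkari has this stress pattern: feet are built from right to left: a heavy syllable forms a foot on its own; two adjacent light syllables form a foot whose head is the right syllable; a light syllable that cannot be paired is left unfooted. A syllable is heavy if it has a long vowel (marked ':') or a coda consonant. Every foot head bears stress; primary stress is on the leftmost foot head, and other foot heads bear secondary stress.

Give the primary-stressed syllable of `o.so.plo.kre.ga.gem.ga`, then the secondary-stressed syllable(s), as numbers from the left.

primary 3, secondary 5, 6

Weights: 1 o L, 2 so L, 3 plo L, 4 kre L, 5 ga L, 6 gem H, 7 ga L.
Parse right to left (heavy = foot alone; LL = one foot; stranded L unfooted): o (so.ˈplo) (kre.ˈga) (ˈgem) ga.
Foot heads: 3, 5, 6.
Primary stress on the leftmost head = syllable 3.
Secondary stress on 5, 6: o.so.ˈplo.kre.ˌga.ˌgem.ga.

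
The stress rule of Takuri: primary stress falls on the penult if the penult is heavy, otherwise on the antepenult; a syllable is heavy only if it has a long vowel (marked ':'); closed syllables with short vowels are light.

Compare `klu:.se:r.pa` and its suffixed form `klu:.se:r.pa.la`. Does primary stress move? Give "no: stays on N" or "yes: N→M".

no: stays on 2

Base `klu:.se:r.pa` (3 syllables):
  Weights: 1 klu: H, 2 se:r H, 3 pa L.
  The penult (syllable 2, se:r) is heavy, so it takes stress.
  → primary stress on syllable 2.
Suffixed `klu:.se:r.pa.la` (4 syllables):
  Weights: 2 se:r H, 3 pa L, 4 la L.
  The penult (syllable 3, pa) is light, so stress falls on the antepenult (syllable 2, se:r).
  → primary stress on syllable 2.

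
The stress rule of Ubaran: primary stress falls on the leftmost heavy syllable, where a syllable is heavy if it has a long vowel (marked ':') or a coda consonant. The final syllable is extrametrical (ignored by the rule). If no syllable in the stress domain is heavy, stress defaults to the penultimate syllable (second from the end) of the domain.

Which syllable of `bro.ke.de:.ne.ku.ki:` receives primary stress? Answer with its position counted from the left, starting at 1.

The final syllable (6, ki:) is extrametrical; the stress domain is syllables 1–5.
Weights: 1 bro L, 2 ke L, 3 de: H, 4 ne L, 5 ku L.
Heavy syllables in the domain: 3. The leftmost is syllable 3 (de:).
Primary stress: syllable 3 → bro.ke.ˈde:.ne.ku.ki:.

3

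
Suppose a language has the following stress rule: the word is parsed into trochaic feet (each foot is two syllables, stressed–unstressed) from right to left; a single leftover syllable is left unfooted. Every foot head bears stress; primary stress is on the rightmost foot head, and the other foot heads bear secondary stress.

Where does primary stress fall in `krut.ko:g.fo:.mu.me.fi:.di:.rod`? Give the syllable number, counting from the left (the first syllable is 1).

Parse right to left into trochaic (ˈσσ) feet: (ˈkrut.ko:g) (ˈfo:.mu) (ˈme.fi:) (ˈdi:.rod).
Foot heads (stressed positions): 1, 3, 5, 7.
End Rule Rightmost: primary stress on the rightmost head = syllable 7.
Primary stress: syllable 7 → krut.ko:g.fo:.mu.me.fi:.ˈdi:.rod.

7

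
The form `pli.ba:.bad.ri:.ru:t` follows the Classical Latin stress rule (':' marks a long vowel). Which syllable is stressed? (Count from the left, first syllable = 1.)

Classical Latin: stress the penult if heavy (long vowel or closed), else the antepenult.
Weights: 3 bad H, 4 ri: H, 5 ru:t H.
The penult (syllable 4, ri:) is heavy, so it takes stress.
Stress on syllable 4: pli.ba:.bad.ˈri:.ru:t.

4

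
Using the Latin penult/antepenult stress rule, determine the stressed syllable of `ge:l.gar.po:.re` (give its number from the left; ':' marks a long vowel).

3

Classical Latin: stress the penult if heavy (long vowel or closed), else the antepenult.
Weights: 2 gar H, 3 po: H, 4 re L.
The penult (syllable 3, po:) is heavy, so it takes stress.
Stress on syllable 3: ge:l.gar.ˈpo:.re.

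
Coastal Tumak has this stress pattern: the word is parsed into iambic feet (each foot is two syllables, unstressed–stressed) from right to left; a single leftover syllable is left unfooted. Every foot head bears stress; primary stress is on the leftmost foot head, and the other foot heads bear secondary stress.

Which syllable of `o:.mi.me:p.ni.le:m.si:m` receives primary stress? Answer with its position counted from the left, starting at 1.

2

Parse right to left into iambic (σˈσ) feet: (o:.ˈmi) (me:p.ˈni) (le:m.ˈsi:m).
Foot heads (stressed positions): 2, 4, 6.
End Rule Leftmost: primary stress on the leftmost head = syllable 2.
Primary stress: syllable 2 → o:.ˈmi.me:p.ni.le:m.si:m.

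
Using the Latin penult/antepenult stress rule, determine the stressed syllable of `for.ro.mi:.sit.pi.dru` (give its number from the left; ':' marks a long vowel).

Classical Latin: stress the penult if heavy (long vowel or closed), else the antepenult.
Weights: 4 sit H, 5 pi L, 6 dru L.
The penult (syllable 5, pi) is light, so stress falls on the antepenult (syllable 4, sit).
Stress on syllable 4: for.ro.mi:.ˈsit.pi.dru.

4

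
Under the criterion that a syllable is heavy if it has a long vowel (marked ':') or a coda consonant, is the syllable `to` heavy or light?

`to`: short vowel, open (no coda). Short vowel, open → light.

light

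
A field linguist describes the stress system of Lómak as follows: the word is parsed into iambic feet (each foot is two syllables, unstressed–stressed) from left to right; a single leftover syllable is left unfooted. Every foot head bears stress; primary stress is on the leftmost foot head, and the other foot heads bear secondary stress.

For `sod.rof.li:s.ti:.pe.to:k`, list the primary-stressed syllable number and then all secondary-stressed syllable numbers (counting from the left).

primary 2, secondary 4, 6

Parse left to right into iambic (σˈσ) feet: (sod.ˈrof) (li:s.ˈti:) (pe.ˈto:k).
Foot heads (stressed positions): 2, 4, 6.
End Rule Leftmost: primary stress on the leftmost head = syllable 2.
Secondary stress on 4, 6: sod.ˈrof.li:s.ˌti:.pe.ˌto:k.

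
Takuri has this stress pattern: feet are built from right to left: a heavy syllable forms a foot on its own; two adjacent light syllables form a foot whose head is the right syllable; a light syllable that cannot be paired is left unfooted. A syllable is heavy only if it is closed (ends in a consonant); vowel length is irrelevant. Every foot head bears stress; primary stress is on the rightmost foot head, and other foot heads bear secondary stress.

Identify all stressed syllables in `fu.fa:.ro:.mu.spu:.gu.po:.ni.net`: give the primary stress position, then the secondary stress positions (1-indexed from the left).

Weights: 1 fu L, 2 fa: L, 3 ro: L, 4 mu L, 5 spu: L, 6 gu L, 7 po: L, 8 ni L, 9 net H.
Parse right to left (heavy = foot alone; LL = one foot; stranded L unfooted): (fu.ˈfa:) (ro:.ˈmu) (spu:.ˈgu) (po:.ˈni) (ˈnet).
Foot heads: 2, 4, 6, 8, 9.
Primary stress on the rightmost head = syllable 9.
Secondary stress on 2, 4, 6, 8: fu.ˌfa:.ro:.ˌmu.spu:.ˌgu.po:.ˌni.ˈnet.

primary 9, secondary 2, 4, 6, 8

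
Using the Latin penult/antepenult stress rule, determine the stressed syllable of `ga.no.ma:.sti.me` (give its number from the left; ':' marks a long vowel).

Classical Latin: stress the penult if heavy (long vowel or closed), else the antepenult.
Weights: 3 ma: H, 4 sti L, 5 me L.
The penult (syllable 4, sti) is light, so stress falls on the antepenult (syllable 3, ma:).
Stress on syllable 3: ga.no.ˈma:.sti.me.

3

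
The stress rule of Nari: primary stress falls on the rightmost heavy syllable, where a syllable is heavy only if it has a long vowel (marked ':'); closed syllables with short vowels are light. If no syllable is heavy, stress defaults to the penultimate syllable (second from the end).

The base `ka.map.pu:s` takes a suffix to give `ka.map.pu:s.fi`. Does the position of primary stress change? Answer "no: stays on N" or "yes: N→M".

Base `ka.map.pu:s` (3 syllables):
  Weights: 1 ka L, 2 map L, 3 pu:s H.
  Heavy syllables in the domain: 3. The rightmost is syllable 3 (pu:s).
  → primary stress on syllable 3.
Suffixed `ka.map.pu:s.fi` (4 syllables):
  Weights: 1 ka L, 2 map L, 3 pu:s H, 4 fi L.
  Heavy syllables in the domain: 3. The rightmost is syllable 3 (pu:s).
  → primary stress on syllable 3.

no: stays on 3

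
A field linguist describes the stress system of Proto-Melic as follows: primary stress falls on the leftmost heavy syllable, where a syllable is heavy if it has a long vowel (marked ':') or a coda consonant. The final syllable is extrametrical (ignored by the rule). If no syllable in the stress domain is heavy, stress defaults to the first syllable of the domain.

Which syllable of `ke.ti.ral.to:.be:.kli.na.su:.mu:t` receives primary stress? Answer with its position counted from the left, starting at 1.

The final syllable (9, mu:t) is extrametrical; the stress domain is syllables 1–8.
Weights: 1 ke L, 2 ti L, 3 ral H, 4 to: H, 5 be: H, 6 kli L, 7 na L, 8 su: H.
Heavy syllables in the domain: 3, 4, 5, 8. The leftmost is syllable 3 (ral).
Primary stress: syllable 3 → ke.ti.ˈral.to:.be:.kli.na.su:.mu:t.

3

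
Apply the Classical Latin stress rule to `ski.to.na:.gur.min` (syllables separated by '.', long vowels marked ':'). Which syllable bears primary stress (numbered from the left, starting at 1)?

Classical Latin: stress the penult if heavy (long vowel or closed), else the antepenult.
Weights: 3 na: H, 4 gur H, 5 min H.
The penult (syllable 4, gur) is heavy, so it takes stress.
Stress on syllable 4: ski.to.na:.ˈgur.min.

4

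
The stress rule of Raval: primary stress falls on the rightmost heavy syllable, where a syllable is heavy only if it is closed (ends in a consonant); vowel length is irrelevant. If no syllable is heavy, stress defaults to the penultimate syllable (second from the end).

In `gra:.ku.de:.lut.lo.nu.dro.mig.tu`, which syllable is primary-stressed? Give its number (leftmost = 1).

8

Weights: 1 gra: L, 2 ku L, 3 de: L, 4 lut H, 5 lo L, 6 nu L, 7 dro L, 8 mig H, 9 tu L.
Heavy syllables in the domain: 4, 8. The rightmost is syllable 8 (mig).
Primary stress: syllable 8 → gra:.ku.de:.lut.lo.nu.dro.ˈmig.tu.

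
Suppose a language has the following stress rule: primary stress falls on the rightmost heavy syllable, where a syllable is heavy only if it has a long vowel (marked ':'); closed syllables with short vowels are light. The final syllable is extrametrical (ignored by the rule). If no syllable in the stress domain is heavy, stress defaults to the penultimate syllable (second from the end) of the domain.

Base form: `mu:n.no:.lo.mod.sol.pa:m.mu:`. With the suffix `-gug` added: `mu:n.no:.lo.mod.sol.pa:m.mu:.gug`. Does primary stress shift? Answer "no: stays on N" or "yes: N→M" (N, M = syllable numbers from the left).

Base `mu:n.no:.lo.mod.sol.pa:m.mu:` (7 syllables):
  The final syllable (7, mu:) is extrametrical; the stress domain is syllables 1–6.
  Weights: 1 mu:n H, 2 no: H, 3 lo L, 4 mod L, 5 sol L, 6 pa:m H.
  Heavy syllables in the domain: 1, 2, 6. The rightmost is syllable 6 (pa:m).
  → primary stress on syllable 6.
Suffixed `mu:n.no:.lo.mod.sol.pa:m.mu:.gug` (8 syllables):
  The final syllable (8, gug) is extrametrical; the stress domain is syllables 1–7.
  Weights: 1 mu:n H, 2 no: H, 3 lo L, 4 mod L, 5 sol L, 6 pa:m H, 7 mu: H.
  Heavy syllables in the domain: 1, 2, 6, 7. The rightmost is syllable 7 (mu:).
  → primary stress on syllable 7.

yes: 6→7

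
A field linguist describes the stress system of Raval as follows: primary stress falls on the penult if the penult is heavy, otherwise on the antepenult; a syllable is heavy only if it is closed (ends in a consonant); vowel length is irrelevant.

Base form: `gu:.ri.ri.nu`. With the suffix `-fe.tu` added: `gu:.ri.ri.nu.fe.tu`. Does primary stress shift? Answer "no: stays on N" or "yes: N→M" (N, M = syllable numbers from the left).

yes: 2→4

Base `gu:.ri.ri.nu` (4 syllables):
  Weights: 2 ri L, 3 ri L, 4 nu L.
  The penult (syllable 3, ri) is light, so stress falls on the antepenult (syllable 2, ri).
  → primary stress on syllable 2.
Suffixed `gu:.ri.ri.nu.fe.tu` (6 syllables):
  Weights: 4 nu L, 5 fe L, 6 tu L.
  The penult (syllable 5, fe) is light, so stress falls on the antepenult (syllable 4, nu).
  → primary stress on syllable 4.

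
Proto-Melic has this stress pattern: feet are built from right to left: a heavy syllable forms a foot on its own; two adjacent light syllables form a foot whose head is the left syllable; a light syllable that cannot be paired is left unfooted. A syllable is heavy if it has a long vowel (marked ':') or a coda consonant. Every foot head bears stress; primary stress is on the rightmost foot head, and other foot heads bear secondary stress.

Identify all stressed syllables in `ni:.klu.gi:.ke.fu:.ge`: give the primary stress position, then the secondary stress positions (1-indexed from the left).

primary 5, secondary 1, 3

Weights: 1 ni: H, 2 klu L, 3 gi: H, 4 ke L, 5 fu: H, 6 ge L.
Parse right to left (heavy = foot alone; LL = one foot; stranded L unfooted): (ˈni:) klu (ˈgi:) ke (ˈfu:) ge.
Foot heads: 1, 3, 5.
Primary stress on the rightmost head = syllable 5.
Secondary stress on 1, 3: ˌni:.klu.ˌgi:.ke.ˈfu:.ge.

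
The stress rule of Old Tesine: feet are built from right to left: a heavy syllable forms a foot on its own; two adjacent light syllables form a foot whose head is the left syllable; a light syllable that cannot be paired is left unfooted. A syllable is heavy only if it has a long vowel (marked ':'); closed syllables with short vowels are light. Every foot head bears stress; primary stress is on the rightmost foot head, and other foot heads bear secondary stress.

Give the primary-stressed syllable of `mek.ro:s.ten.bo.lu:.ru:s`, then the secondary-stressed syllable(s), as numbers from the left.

primary 6, secondary 2, 3, 5

Weights: 1 mek L, 2 ro:s H, 3 ten L, 4 bo L, 5 lu: H, 6 ru:s H.
Parse right to left (heavy = foot alone; LL = one foot; stranded L unfooted): mek (ˈro:s) (ˈten.bo) (ˈlu:) (ˈru:s).
Foot heads: 2, 3, 5, 6.
Primary stress on the rightmost head = syllable 6.
Secondary stress on 2, 3, 5: mek.ˌro:s.ˌten.bo.ˌlu:.ˈru:s.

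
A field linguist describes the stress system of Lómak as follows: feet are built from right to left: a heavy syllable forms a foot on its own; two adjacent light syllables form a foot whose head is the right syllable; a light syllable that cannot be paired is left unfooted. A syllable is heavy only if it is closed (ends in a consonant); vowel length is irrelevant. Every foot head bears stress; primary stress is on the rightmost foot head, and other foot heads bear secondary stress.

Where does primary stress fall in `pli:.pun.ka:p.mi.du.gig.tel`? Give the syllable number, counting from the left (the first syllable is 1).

Weights: 1 pli: L, 2 pun H, 3 ka:p H, 4 mi L, 5 du L, 6 gig H, 7 tel H.
Parse right to left (heavy = foot alone; LL = one foot; stranded L unfooted): pli: (ˈpun) (ˈka:p) (mi.ˈdu) (ˈgig) (ˈtel).
Foot heads: 2, 3, 5, 6, 7.
Primary stress on the rightmost head = syllable 7.
Primary stress: syllable 7 → pli:.pun.ka:p.mi.du.gig.ˈtel.

7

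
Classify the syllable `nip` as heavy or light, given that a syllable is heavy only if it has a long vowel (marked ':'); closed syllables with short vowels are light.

`nip`: short vowel, closed (coda /p/). Short vowel → light.

light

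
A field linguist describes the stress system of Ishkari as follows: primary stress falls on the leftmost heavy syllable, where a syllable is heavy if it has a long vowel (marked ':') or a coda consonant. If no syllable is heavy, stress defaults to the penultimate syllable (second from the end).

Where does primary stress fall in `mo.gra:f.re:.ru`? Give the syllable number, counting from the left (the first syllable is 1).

Weights: 1 mo L, 2 gra:f H, 3 re: H, 4 ru L.
Heavy syllables in the domain: 2, 3. The leftmost is syllable 2 (gra:f).
Primary stress: syllable 2 → mo.ˈgra:f.re:.ru.

2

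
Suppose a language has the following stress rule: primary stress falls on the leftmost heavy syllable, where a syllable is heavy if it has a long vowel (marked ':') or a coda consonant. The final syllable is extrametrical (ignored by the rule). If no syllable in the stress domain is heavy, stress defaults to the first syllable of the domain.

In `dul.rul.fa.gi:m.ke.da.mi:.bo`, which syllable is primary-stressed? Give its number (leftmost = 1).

The final syllable (8, bo) is extrametrical; the stress domain is syllables 1–7.
Weights: 1 dul H, 2 rul H, 3 fa L, 4 gi:m H, 5 ke L, 6 da L, 7 mi: H.
Heavy syllables in the domain: 1, 2, 4, 7. The leftmost is syllable 1 (dul).
Primary stress: syllable 1 → ˈdul.rul.fa.gi:m.ke.da.mi:.bo.

1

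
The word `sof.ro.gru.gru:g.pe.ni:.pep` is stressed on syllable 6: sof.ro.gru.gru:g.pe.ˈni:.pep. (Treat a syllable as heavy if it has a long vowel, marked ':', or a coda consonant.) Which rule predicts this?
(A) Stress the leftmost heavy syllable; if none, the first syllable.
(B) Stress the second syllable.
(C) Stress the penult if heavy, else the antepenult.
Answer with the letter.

C

Rule A → syllable 1 (observed: 6).
Rule B → syllable 2 (observed: 6).
Rule C → syllable 6 ✓.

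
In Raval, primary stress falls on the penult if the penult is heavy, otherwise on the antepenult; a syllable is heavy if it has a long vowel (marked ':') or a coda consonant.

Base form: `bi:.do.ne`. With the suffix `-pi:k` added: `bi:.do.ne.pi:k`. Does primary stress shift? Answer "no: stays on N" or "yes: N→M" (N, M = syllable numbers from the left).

Base `bi:.do.ne` (3 syllables):
  Weights: 1 bi: H, 2 do L, 3 ne L.
  The penult (syllable 2, do) is light, so stress falls on the antepenult (syllable 1, bi:).
  → primary stress on syllable 1.
Suffixed `bi:.do.ne.pi:k` (4 syllables):
  Weights: 2 do L, 3 ne L, 4 pi:k H.
  The penult (syllable 3, ne) is light, so stress falls on the antepenult (syllable 2, do).
  → primary stress on syllable 2.

yes: 1→2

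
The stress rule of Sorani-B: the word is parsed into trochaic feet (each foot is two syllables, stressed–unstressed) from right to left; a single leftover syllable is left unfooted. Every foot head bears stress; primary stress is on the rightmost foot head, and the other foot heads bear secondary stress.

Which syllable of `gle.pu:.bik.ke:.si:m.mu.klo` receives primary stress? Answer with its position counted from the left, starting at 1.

Parse right to left into trochaic (ˈσσ) feet: gle (ˈpu:.bik) (ˈke:.si:m) (ˈmu.klo). Syllable 1 is left unfooted.
Foot heads (stressed positions): 2, 4, 6.
End Rule Rightmost: primary stress on the rightmost head = syllable 6.
Primary stress: syllable 6 → gle.pu:.bik.ke:.si:m.ˈmu.klo.

6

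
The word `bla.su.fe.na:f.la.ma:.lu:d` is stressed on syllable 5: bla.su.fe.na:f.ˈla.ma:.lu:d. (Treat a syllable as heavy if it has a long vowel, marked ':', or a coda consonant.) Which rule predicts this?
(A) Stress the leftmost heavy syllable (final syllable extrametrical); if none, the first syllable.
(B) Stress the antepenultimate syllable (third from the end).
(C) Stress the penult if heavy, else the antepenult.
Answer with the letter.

B

Rule A → syllable 4 (observed: 5).
Rule B → syllable 5 ✓.
Rule C → syllable 6 (observed: 5).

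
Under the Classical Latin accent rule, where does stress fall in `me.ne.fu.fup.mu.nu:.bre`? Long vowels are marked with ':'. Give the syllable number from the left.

Classical Latin: stress the penult if heavy (long vowel or closed), else the antepenult.
Weights: 5 mu L, 6 nu: H, 7 bre L.
The penult (syllable 6, nu:) is heavy, so it takes stress.
Stress on syllable 6: me.ne.fu.fup.mu.ˈnu:.bre.

6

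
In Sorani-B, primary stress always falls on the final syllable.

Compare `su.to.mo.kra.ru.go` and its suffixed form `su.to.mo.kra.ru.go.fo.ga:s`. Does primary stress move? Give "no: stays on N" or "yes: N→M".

yes: 6→8

Base `su.to.mo.kra.ru.go` (6 syllables):
  The word has 6 syllables; the final syllable is syllable 6 (go).
  → primary stress on syllable 6.
Suffixed `su.to.mo.kra.ru.go.fo.ga:s` (8 syllables):
  The word has 8 syllables; the final syllable is syllable 8 (ga:s).
  → primary stress on syllable 8.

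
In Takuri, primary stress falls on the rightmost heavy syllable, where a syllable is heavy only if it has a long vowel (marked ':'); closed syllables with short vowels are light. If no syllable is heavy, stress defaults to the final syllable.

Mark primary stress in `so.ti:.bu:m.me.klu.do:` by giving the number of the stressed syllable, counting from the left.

6

Weights: 1 so L, 2 ti: H, 3 bu:m H, 4 me L, 5 klu L, 6 do: H.
Heavy syllables in the domain: 2, 3, 6. The rightmost is syllable 6 (do:).
Primary stress: syllable 6 → so.ti:.bu:m.me.klu.ˈdo:.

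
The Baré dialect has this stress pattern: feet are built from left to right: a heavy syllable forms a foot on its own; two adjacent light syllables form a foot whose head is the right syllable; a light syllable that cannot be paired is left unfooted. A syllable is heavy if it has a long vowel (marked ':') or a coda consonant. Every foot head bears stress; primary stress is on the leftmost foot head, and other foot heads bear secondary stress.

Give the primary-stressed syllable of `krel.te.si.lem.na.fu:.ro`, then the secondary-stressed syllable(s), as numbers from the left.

Weights: 1 krel H, 2 te L, 3 si L, 4 lem H, 5 na L, 6 fu: H, 7 ro L.
Parse left to right (heavy = foot alone; LL = one foot; stranded L unfooted): (ˈkrel) (te.ˈsi) (ˈlem) na (ˈfu:) ro.
Foot heads: 1, 3, 4, 6.
Primary stress on the leftmost head = syllable 1.
Secondary stress on 3, 4, 6: ˈkrel.te.ˌsi.ˌlem.na.ˌfu:.ro.

primary 1, secondary 3, 4, 6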